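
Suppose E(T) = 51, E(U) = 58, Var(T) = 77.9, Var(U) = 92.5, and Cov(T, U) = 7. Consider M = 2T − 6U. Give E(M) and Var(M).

E(M) = 2·E(T) + (-6)·E(U) = 2·51 + (-6)·58 = -246.
Var(M) = a²·Var(T) + b²·Var(U) + 2ab·Cov(T, U) with a = 2, b = -6.
= 2²·77.9 + (-6)²·92.5 + 2·2·(-6)·7
= 311.6 + 3330 + (-168) = 3473.6.

E(M) = -246, Var(M) = 3473.6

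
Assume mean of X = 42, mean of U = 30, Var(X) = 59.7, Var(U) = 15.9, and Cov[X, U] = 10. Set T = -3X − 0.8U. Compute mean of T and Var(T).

mean of T = -150, Var(T) = 595.476

mean of T = (-3)·mean of X + (-0.8)·mean of U = (-3)·42 + (-0.8)·30 = -150.
Var(T) = a²·Var(X) + b²·Var(U) + 2ab·Cov[X, U] with a = -3, b = -0.8.
= (-3)²·59.7 + (-0.8)²·15.9 + 2·(-3)·(-0.8)·10
= 537.3 + 10.176 + 48 = 595.476.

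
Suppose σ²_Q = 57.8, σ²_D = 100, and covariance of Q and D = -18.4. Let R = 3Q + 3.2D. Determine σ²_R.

σ²_R = 1190.92

σ²_R = a²·σ²_Q + b²·σ²_D + 2ab·covariance of Q and D with a = 3, b = 3.2.
= 3²·57.8 + 3.2²·100 + 2·3·3.2·(-18.4)
= 520.2 + 1024 + (-353.28) = 1190.92.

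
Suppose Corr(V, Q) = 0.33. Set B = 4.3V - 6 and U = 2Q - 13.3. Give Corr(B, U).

Corr(B, U) = 0.33

Linear rescalings preserve correlation up to sign; here the slopes 4.3 and 2 have the same sign, so Corr(B, U) = Corr(V, Q) = 0.33.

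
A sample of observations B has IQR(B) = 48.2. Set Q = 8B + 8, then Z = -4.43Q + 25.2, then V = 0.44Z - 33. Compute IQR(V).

IQR(Q) = |8|·48.2 = 385.6.
IQR(Z) = |-4.43|·385.6 = 1708.208.
IQR(V) = |0.44|·1708.208 = 751.61152.

IQR(V) = 751.61152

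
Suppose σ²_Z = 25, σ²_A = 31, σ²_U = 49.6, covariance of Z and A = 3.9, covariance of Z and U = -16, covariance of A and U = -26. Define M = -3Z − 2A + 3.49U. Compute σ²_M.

σ²_M = 1697.93296

σ²_M = a²·σ²_Z + b²·σ²_A + c²·σ²_U + 2ab·covariance of Z and A + 2ac·covariance of Z and U + 2bc·covariance of A and U, with a = -3, b = -2, c = 3.49.
= 225 + 124 + 604.13296 + 46.8 + 335.04 + 362.96
= 1697.93296.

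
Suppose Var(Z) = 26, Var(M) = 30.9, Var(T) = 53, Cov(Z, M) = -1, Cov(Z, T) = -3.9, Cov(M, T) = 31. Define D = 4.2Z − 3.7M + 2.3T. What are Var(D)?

Var(D) = 590.143

Var(D) = a²·Var(Z) + b²·Var(M) + c²·Var(T) + 2ab·Cov(Z, M) + 2ac·Cov(Z, T) + 2bc·Cov(M, T), with a = 4.2, b = -3.7, c = 2.3.
= 458.64 + 423.021 + 280.37 + 31.08 + (-75.348) + (-527.62)
= 590.143.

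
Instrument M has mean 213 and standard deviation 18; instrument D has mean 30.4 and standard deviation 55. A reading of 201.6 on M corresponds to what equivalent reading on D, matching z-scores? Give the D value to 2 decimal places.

D = -4.43

z = (201.6 − 213)/18 ≈ -0.6333.
D = 30.4 + z·55 = 30.4 + (201.6 − 213)·55/18 ≈ -4.43.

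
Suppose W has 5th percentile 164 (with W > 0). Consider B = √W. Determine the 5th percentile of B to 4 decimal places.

√W is increasing, so P_{5}(B) = g(P_{5}(W)) ≈ 12.8062.

5th percentile of B = 12.8062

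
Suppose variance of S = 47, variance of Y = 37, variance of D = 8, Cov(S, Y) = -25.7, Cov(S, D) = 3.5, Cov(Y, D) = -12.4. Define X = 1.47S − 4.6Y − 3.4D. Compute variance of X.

variance of X = a²·variance of S + b²·variance of Y + c²·variance of D + 2ab·Cov(S, Y) + 2ac·Cov(S, D) + 2bc·Cov(Y, D), with a = 1.47, b = -4.6, c = -3.4.
= 101.5623 + 782.92 + 92.48 + 347.5668 + (-34.986) + (-387.872)
= 901.6711.

variance of X = 901.6711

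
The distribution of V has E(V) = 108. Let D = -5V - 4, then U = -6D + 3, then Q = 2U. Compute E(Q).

E(D) = (-5)·108 + (-4) = -544.
E(U) = (-6)·(-544) + 3 = 3267.
E(Q) = 2·3267 = 6534.

E(Q) = 6534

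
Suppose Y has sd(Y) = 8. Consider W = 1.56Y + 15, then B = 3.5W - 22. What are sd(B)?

sd(W) = |1.56|·8 = 12.48.
sd(B) = |3.5|·12.48 = 43.68.

sd(B) = 43.68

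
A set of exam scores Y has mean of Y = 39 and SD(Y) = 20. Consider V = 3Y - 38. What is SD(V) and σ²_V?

SD(V) = 60, σ²_V = 3600

V = 3Y - 38 is linear with a = 3, b = -38.
SD(V) = |a|·SD(Y) = |3|·20 = 60.
σ²_Y = 20² = 400.
σ²_V = a²·σ²_Y = 3²·400 = 3600 (the additive constant -38 does not affect variance).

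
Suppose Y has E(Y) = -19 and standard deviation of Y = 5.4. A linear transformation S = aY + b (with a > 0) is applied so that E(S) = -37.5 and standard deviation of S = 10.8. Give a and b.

a = 2, b = 0.5

standard deviation of S = a·standard deviation of Y (a > 0), so a = 10.8/5.4 = 2.
E(S) = a·E(Y) + b, so b = -37.5 − 2·(-19) = 0.5.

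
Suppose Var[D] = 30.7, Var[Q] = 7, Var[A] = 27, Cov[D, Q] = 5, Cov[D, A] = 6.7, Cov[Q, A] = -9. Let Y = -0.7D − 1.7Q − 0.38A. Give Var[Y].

Var[Y] = 43.0082

Var[Y] = a²·Var[D] + b²·Var[Q] + c²·Var[A] + 2ab·Cov[D, Q] + 2ac·Cov[D, A] + 2bc·Cov[Q, A], with a = -0.7, b = -1.7, c = -0.38.
= 15.043 + 20.23 + 3.8988 + 11.9 + 3.5644 + (-11.628)
= 43.0082.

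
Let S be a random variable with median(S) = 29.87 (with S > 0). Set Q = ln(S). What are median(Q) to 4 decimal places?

median(Q) = 3.3969

ln(S) is monotone on this domain, so median(Q) = ln(29.87) ≈ 3.3969.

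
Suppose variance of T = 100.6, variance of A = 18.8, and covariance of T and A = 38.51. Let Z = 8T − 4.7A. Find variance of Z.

variance of Z = 3957.74

variance of Z = a²·variance of T + b²·variance of A + 2ab·covariance of T and A with a = 8, b = -4.7.
= 8²·100.6 + (-4.7)²·18.8 + 2·8·(-4.7)·38.51
= 6438.4 + 415.292 + (-2895.952) = 3957.74.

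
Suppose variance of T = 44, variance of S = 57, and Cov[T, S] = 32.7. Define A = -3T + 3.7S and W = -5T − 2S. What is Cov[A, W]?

By bilinearity, Cov[A, W] = ac·variance of T + bd·variance of S + (ad+bc)·Cov[T, S], with a=-3, b=3.7, c=-5, d=-2.
ac·variance of T = (-3)·(-5)·44 = 660
bd·variance of S = 3.7·(-2)·57 = -421.8
(ad+bc)·Cov[T, S] = (-12.5)·32.7 = -408.75
Cov[A, W] = 660 + (-421.8) + (-408.75) = -170.55.

Cov[A, W] = -170.55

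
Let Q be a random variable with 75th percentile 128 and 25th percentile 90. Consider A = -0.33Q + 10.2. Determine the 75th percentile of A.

75th percentile of A = -19.5

Since a = -0.33 < 0 the transformation is decreasing, reversing order: the 75th percentile of A corresponds to the 25th percentile of Q.
So P_{75}(A) = a·P_{25}(Q) + b = (-0.33)·90 + 10.2 = -19.5.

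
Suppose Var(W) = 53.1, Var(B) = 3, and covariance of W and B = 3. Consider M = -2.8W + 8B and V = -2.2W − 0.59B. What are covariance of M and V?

By bilinearity, covariance of M and V = ac·Var(W) + bd·Var(B) + (ad+bc)·covariance of W and B, with a=-2.8, b=8, c=-2.2, d=-0.59.
ac·Var(W) = (-2.8)·(-2.2)·53.1 = 327.096
bd·Var(B) = 8·(-0.59)·3 = -14.16
(ad+bc)·covariance of W and B = (-15.948)·3 = -47.844
covariance of M and V = 327.096 + (-14.16) + (-47.844) = 265.092.

covariance of M and V = 265.092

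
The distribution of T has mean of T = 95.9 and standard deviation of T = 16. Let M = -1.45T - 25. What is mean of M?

M = -1.45T - 25 is linear with a = -1.45, b = -25.
mean of M = a·mean of T + b = (-1.45)·95.9 + (-25) = -164.055.

mean of M = -164.055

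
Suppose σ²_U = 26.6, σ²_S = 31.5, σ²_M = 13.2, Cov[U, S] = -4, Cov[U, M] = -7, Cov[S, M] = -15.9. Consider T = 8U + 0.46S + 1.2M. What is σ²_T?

σ²_T = 1546.6798

σ²_T = a²·σ²_U + b²·σ²_S + c²·σ²_M + 2ab·Cov[U, S] + 2ac·Cov[U, M] + 2bc·Cov[S, M], with a = 8, b = 0.46, c = 1.2.
= 1702.4 + 6.6654 + 19.008 + (-29.44) + (-134.4) + (-17.5536)
= 1546.6798.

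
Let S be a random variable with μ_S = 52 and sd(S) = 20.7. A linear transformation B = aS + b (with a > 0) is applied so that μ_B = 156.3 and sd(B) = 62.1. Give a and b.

sd(B) = a·sd(S) (a > 0), so a = 62.1/20.7 = 3.
μ_B = a·μ_S + b, so b = 156.3 − 3·52 = 0.3.

a = 3, b = 0.3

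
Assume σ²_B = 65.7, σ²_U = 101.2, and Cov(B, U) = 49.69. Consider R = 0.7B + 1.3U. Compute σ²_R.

σ²_R = a²·σ²_B + b²·σ²_U + 2ab·Cov(B, U) with a = 0.7, b = 1.3.
= 0.7²·65.7 + 1.3²·101.2 + 2·0.7·1.3·49.69
= 32.193 + 171.028 + 90.4358 = 293.6568.

σ²_R = 293.6568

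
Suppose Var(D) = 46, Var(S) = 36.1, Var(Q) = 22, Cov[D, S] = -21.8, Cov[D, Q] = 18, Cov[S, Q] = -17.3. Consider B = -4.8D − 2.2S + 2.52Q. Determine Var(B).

Var(B) = 670.2232

Var(B) = a²·Var(D) + b²·Var(S) + c²·Var(Q) + 2ab·Cov[D, S] + 2ac·Cov[D, Q] + 2bc·Cov[S, Q], with a = -4.8, b = -2.2, c = 2.52.
= 1059.84 + 174.724 + 139.7088 + (-460.416) + (-435.456) + 191.8224
= 670.2232.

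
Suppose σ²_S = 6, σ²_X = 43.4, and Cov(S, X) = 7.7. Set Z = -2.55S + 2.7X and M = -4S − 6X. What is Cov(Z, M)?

Cov(Z, M) = -607.23

By bilinearity, Cov(Z, M) = ac·σ²_S + bd·σ²_X + (ad+bc)·Cov(S, X), with a=-2.55, b=2.7, c=-4, d=-6.
ac·σ²_S = (-2.55)·(-4)·6 = 61.2
bd·σ²_X = 2.7·(-6)·43.4 = -703.08
(ad+bc)·Cov(S, X) = (4.5)·7.7 = 34.65
Cov(Z, M) = 61.2 + (-703.08) + 34.65 = -607.23.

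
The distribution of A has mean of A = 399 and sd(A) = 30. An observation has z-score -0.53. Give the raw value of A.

A = 383.1

A = mean of A + z·sd(A) = 399 + (-0.53)·30 = 383.1.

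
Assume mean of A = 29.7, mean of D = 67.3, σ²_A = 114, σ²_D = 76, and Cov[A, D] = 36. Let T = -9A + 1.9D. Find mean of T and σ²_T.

mean of T = -139.43, σ²_T = 8277.16

mean of T = (-9)·mean of A + 1.9·mean of D = (-9)·29.7 + 1.9·67.3 = -139.43.
σ²_T = a²·σ²_A + b²·σ²_D + 2ab·Cov[A, D] with a = -9, b = 1.9.
= (-9)²·114 + 1.9²·76 + 2·(-9)·1.9·36
= 9234 + 274.36 + (-1231.2) = 8277.16.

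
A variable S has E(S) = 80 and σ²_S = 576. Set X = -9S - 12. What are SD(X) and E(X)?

X = -9S - 12 is linear with a = -9, b = -12.
SD(S) = √576 = 24.
SD(X) = |a|·SD(S) = |-9|·24 = 216.
E(X) = a·E(S) + b = (-9)·80 + (-12) = -732.

SD(X) = 216, E(X) = -732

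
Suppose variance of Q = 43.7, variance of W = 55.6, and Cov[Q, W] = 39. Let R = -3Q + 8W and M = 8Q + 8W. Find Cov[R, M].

By bilinearity, Cov[R, M] = ac·variance of Q + bd·variance of W + (ad+bc)·Cov[Q, W], with a=-3, b=8, c=8, d=8.
ac·variance of Q = (-3)·8·43.7 = -1048.8
bd·variance of W = 8·8·55.6 = 3558.4
(ad+bc)·Cov[Q, W] = (40)·39 = 1560
Cov[R, M] = -1048.8 + 3558.4 + 1560 = 4069.6.

Cov[R, M] = 4069.6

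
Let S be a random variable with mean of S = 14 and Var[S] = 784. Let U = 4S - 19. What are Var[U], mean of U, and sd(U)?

U = 4S - 19 is linear with a = 4, b = -19.
Var[U] = a²·Var[S] = 4²·784 = 12544 (the additive constant -19 does not affect variance).
mean of U = a·mean of S + b = 4·14 + (-19) = 37.
sd(S) = √784 = 28.
sd(U) = |a|·sd(S) = |4|·28 = 112.

Var[U] = 12544, mean of U = 37, sd(U) = 112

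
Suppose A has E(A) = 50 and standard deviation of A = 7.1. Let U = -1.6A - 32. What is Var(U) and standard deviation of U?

Var(U) = 129.0496, standard deviation of U = 11.36

U = -1.6A - 32 is linear with a = -1.6, b = -32.
Var(A) = 7.1² = 50.41.
Var(U) = a²·Var(A) = (-1.6)²·50.41 = 129.0496 (the additive constant -32 does not affect variance).
standard deviation of U = |a|·standard deviation of A = |-1.6|·7.1 = 11.36.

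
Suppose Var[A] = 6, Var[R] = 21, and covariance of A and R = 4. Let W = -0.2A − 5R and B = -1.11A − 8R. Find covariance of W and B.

By bilinearity, covariance of W and B = ac·Var[A] + bd·Var[R] + (ad+bc)·covariance of A and R, with a=-0.2, b=-5, c=-1.11, d=-8.
ac·Var[A] = (-0.2)·(-1.11)·6 = 1.332
bd·Var[R] = (-5)·(-8)·21 = 840
(ad+bc)·covariance of A and R = (7.15)·4 = 28.6
covariance of W and B = 1.332 + 840 + 28.6 = 869.932.

covariance of W and B = 869.932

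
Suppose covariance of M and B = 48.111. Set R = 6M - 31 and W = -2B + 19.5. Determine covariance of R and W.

covariance of R and W = -577.332

covariance of R and W = a·c·covariance of M and B = 6·(-2)·48.111 = -577.332. Additive constants drop out.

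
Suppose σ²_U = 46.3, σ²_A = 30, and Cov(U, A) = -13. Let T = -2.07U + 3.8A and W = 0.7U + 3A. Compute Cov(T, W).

By bilinearity, Cov(T, W) = ac·σ²_U + bd·σ²_A + (ad+bc)·Cov(U, A), with a=-2.07, b=3.8, c=0.7, d=3.
ac·σ²_U = (-2.07)·0.7·46.3 = -67.0887
bd·σ²_A = 3.8·3·30 = 342
(ad+bc)·Cov(U, A) = (-3.55)·(-13) = 46.15
Cov(T, W) = -67.0887 + 342 + 46.15 = 321.0613.

Cov(T, W) = 321.0613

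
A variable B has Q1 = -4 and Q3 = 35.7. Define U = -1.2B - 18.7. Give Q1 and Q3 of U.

a = -1.2 < 0 reverses order: Q1(U) comes from Q3(B), Q3(U) from Q1(B).
Q1(U) = (-1.2)·35.7 + (-18.7) = -61.54; Q3(U) = (-1.2)·(-4) + (-18.7) = -13.9.

Q1(U) = -61.54, Q3(U) = -13.9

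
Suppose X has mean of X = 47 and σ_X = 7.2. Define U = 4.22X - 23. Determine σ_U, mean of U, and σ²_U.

σ_U = 30.384, mean of U = 175.34, σ²_U = 923.187456

U = 4.22X - 23 is linear with a = 4.22, b = -23.
σ_U = |a|·σ_X = |4.22|·7.2 = 30.384.
mean of U = a·mean of X + b = 4.22·47 + (-23) = 175.34.
σ²_X = 7.2² = 51.84.
σ²_U = a²·σ²_X = 4.22²·51.84 = 923.187456 (the additive constant -23 does not affect variance).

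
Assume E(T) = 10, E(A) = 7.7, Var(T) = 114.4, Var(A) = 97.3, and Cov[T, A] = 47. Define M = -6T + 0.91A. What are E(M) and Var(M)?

E(M) = (-6)·E(T) + 0.91·E(A) = (-6)·10 + 0.91·7.7 = -52.993.
Var(M) = a²·Var(T) + b²·Var(A) + 2ab·Cov[T, A] with a = -6, b = 0.91.
= (-6)²·114.4 + 0.91²·97.3 + 2·(-6)·0.91·47
= 4118.4 + 80.57413 + (-513.24) = 3685.73413.

E(M) = -52.993, Var(M) = 3685.73413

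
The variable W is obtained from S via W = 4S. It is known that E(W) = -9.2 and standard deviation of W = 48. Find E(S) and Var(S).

E(S) = -2.3, Var(S) = 144

From W = 4S: E(W) = a·E(S) + b, so E(S) = (E(W) − b)/a = (-9.2 − 0)/4 = -2.3.
Var(W) = 48² = 2304.
Var(W) = a²·Var(S), so Var(S) = 2304/4² = 144.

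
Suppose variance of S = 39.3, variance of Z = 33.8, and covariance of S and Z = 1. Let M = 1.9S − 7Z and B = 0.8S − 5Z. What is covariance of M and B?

By bilinearity, covariance of M and B = ac·variance of S + bd·variance of Z + (ad+bc)·covariance of S and Z, with a=1.9, b=-7, c=0.8, d=-5.
ac·variance of S = 1.9·0.8·39.3 = 59.736
bd·variance of Z = (-7)·(-5)·33.8 = 1183
(ad+bc)·covariance of S and Z = (-15.1)·1 = -15.1
covariance of M and B = 59.736 + 1183 + (-15.1) = 1227.636.

covariance of M and B = 1227.636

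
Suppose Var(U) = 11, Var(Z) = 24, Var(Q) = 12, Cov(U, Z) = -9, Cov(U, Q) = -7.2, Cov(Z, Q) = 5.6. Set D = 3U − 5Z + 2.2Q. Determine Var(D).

Var(D) = 808.84

Var(D) = a²·Var(U) + b²·Var(Z) + c²·Var(Q) + 2ab·Cov(U, Z) + 2ac·Cov(U, Q) + 2bc·Cov(Z, Q), with a = 3, b = -5, c = 2.2.
= 99 + 600 + 58.08 + 270 + (-95.04) + (-123.2)
= 808.84.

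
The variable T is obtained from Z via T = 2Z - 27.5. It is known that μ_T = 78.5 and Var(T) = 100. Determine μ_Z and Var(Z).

From T = 2Z - 27.5: μ_T = a·μ_Z + b, so μ_Z = (μ_T − b)/a = (78.5 − (-27.5))/2 = 53.
Var(T) = a²·Var(Z), so Var(Z) = 100/2² = 25.

μ_Z = 53, Var(Z) = 25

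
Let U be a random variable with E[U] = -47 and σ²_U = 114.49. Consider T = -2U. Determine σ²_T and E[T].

σ²_T = 457.96, E[T] = 94

T = -2U is linear with a = -2, b = 0.
σ²_T = a²·σ²_U = (-2)²·114.49 = 457.96.
E[T] = a·E[U] + b = (-2)·(-47) = 94.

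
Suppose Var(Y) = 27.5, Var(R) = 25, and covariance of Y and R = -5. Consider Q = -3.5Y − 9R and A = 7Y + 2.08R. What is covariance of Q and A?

covariance of Q and A = -790.35

By bilinearity, covariance of Q and A = ac·Var(Y) + bd·Var(R) + (ad+bc)·covariance of Y and R, with a=-3.5, b=-9, c=7, d=2.08.
ac·Var(Y) = (-3.5)·7·27.5 = -673.75
bd·Var(R) = (-9)·2.08·25 = -468
(ad+bc)·covariance of Y and R = (-70.28)·(-5) = 351.4
covariance of Q and A = -673.75 + (-468) + 351.4 = -790.35.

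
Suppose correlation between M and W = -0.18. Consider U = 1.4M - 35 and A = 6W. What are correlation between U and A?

Linear rescalings preserve correlation up to sign; here the slopes 1.4 and 6 have the same sign, so correlation between U and A = correlation between M and W = -0.18.

correlation between U and A = -0.18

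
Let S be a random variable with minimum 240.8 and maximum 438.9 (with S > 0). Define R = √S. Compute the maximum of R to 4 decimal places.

√S is increasing on this domain, so max(R) comes from max(S) = 438.9: max(R) = √(438.9) ≈ 20.9499.

max(R) = 20.9499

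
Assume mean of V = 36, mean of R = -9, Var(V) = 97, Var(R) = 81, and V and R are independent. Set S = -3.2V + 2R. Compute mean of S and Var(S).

mean of S = -133.2, Var(S) = 1317.28

mean of S = (-3.2)·mean of V + 2·mean of R = (-3.2)·36 + 2·(-9) = -133.2.
Var(S) = a²·Var(V) + b²·Var(R) + 2ab·Cov[V, R] with a = -3.2, b = 2.
Independence gives Cov[V, R] = 0.
= (-3.2)²·97 + 2²·81 + 2·(-3.2)·2·0
= 993.28 + 324 + 0 = 1317.28.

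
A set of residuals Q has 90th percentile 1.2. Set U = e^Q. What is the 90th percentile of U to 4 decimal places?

e^Q is increasing, so P_{90}(U) = g(P_{90}(Q)) ≈ 3.3201.

90th percentile of U = 3.3201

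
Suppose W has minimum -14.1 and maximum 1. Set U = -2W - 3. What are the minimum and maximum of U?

a = -2 < 0, so order reverses: min(U) = a·max(W)+b = (-2)·1 + (-3) = -5; max(U) = a·min(W)+b = (-2)·(-14.1) + (-3) = 25.2.

min(U) = -5, max(U) = 25.2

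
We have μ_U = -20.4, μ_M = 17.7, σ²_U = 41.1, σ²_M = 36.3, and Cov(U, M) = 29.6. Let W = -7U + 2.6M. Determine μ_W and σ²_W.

μ_W = (-7)·μ_U + 2.6·μ_M = (-7)·(-20.4) + 2.6·17.7 = 188.82.
σ²_W = a²·σ²_U + b²·σ²_M + 2ab·Cov(U, M) with a = -7, b = 2.6.
= (-7)²·41.1 + 2.6²·36.3 + 2·(-7)·2.6·29.6
= 2013.9 + 245.388 + (-1077.44) = 1181.848.

μ_W = 188.82, σ²_W = 1181.848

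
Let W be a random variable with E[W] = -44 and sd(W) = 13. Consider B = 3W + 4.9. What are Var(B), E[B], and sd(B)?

B = 3W + 4.9 is linear with a = 3, b = 4.9.
Var(W) = 13² = 169.
Var(B) = a²·Var(W) = 3²·169 = 1521 (the additive constant 4.9 does not affect variance).
E[B] = a·E[W] + b = 3·(-44) + 4.9 = -127.1.
sd(B) = |a|·sd(W) = |3|·13 = 39.

Var(B) = 1521, E[B] = -127.1, sd(B) = 39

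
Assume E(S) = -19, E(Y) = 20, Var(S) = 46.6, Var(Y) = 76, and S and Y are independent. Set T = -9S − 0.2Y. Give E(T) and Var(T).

E(T) = (-9)·E(S) + (-0.2)·E(Y) = (-9)·(-19) + (-0.2)·20 = 167.
Var(T) = a²·Var(S) + b²·Var(Y) + 2ab·Cov(S, Y) with a = -9, b = -0.2.
Independence gives Cov(S, Y) = 0.
= (-9)²·46.6 + (-0.2)²·76 + 2·(-9)·(-0.2)·0
= 3774.6 + 3.04 + 0 = 3777.64.

E(T) = 167, Var(T) = 3777.64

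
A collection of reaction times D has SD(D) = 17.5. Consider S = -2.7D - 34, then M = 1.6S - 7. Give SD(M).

SD(S) = |-2.7|·17.5 = 47.25.
SD(M) = |1.6|·47.25 = 75.6.

SD(M) = 75.6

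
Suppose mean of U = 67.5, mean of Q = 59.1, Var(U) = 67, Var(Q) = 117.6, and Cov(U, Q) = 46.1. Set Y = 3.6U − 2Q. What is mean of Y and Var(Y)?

mean of Y = 124.8, Var(Y) = 674.88

mean of Y = 3.6·mean of U + (-2)·mean of Q = 3.6·67.5 + (-2)·59.1 = 124.8.
Var(Y) = a²·Var(U) + b²·Var(Q) + 2ab·Cov(U, Q) with a = 3.6, b = -2.
= 3.6²·67 + (-2)²·117.6 + 2·3.6·(-2)·46.1
= 868.32 + 470.4 + (-663.84) = 674.88.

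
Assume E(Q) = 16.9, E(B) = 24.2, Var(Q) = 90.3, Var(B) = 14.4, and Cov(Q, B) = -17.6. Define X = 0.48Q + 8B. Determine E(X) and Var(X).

E(X) = 0.48·E(Q) + 8·E(B) = 0.48·16.9 + 8·24.2 = 201.712.
Var(X) = a²·Var(Q) + b²·Var(B) + 2ab·Cov(Q, B) with a = 0.48, b = 8.
= 0.48²·90.3 + 8²·14.4 + 2·0.48·8·(-17.6)
= 20.80512 + 921.6 + (-135.168) = 807.23712.

E(X) = 201.712, Var(X) = 807.23712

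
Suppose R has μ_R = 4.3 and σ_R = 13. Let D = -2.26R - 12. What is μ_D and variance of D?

D = -2.26R - 12 is linear with a = -2.26, b = -12.
μ_D = a·μ_R + b = (-2.26)·4.3 + (-12) = -21.718.
variance of R = 13² = 169.
variance of D = a²·variance of R = (-2.26)²·169 = 863.1844 (the additive constant -12 does not affect variance).

μ_D = -21.718, variance of D = 863.1844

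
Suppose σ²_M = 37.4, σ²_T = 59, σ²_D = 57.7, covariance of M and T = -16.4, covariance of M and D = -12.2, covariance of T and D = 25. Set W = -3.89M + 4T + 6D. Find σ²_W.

σ²_W = 5867.00454

σ²_W = a²·σ²_M + b²·σ²_T + c²·σ²_D + 2ab·covariance of M and T + 2ac·covariance of M and D + 2bc·covariance of T and D, with a = -3.89, b = 4, c = 6.
= 565.94054 + 944 + 2077.2 + 510.368 + 569.496 + 1200
= 5867.00454.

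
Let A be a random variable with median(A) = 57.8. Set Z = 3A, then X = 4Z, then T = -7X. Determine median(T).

median(Z) = 3·57.8 = 173.4.
median(X) = 4·173.4 = 693.6.
median(T) = (-7)·693.6 = -4855.2.

median(T) = -4855.2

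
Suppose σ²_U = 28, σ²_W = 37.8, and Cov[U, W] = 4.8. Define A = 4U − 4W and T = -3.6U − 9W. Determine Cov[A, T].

By bilinearity, Cov[A, T] = ac·σ²_U + bd·σ²_W + (ad+bc)·Cov[U, W], with a=4, b=-4, c=-3.6, d=-9.
ac·σ²_U = 4·(-3.6)·28 = -403.2
bd·σ²_W = (-4)·(-9)·37.8 = 1360.8
(ad+bc)·Cov[U, W] = (-21.6)·4.8 = -103.68
Cov[A, T] = -403.2 + 1360.8 + (-103.68) = 853.92.

Cov[A, T] = 853.92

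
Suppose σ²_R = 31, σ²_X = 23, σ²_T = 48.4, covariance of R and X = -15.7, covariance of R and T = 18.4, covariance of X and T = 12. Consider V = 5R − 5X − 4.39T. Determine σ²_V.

σ²_V = 2786.80964

σ²_V = a²·σ²_R + b²·σ²_X + c²·σ²_T + 2ab·covariance of R and X + 2ac·covariance of R and T + 2bc·covariance of X and T, with a = 5, b = -5, c = -4.39.
= 775 + 575 + 932.76964 + 785 + (-807.76) + 526.8
= 2786.80964.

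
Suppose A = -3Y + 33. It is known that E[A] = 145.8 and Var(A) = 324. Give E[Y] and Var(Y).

From A = -3Y + 33: E[A] = a·E[Y] + b, so E[Y] = (E[A] − b)/a = (145.8 − 33)/(-3) = -37.6.
Var(A) = a²·Var(Y), so Var(Y) = 324/(-3)² = 36.

E[Y] = -37.6, Var(Y) = 36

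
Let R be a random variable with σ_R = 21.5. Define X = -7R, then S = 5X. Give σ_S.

σ_S = 752.5

σ_X = |-7|·21.5 = 150.5.
σ_S = |5|·150.5 = 752.5.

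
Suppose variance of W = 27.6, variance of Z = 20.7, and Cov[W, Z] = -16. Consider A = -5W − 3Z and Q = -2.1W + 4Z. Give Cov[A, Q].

Cov[A, Q] = 260.6

By bilinearity, Cov[A, Q] = ac·variance of W + bd·variance of Z + (ad+bc)·Cov[W, Z], with a=-5, b=-3, c=-2.1, d=4.
ac·variance of W = (-5)·(-2.1)·27.6 = 289.8
bd·variance of Z = (-3)·4·20.7 = -248.4
(ad+bc)·Cov[W, Z] = (-13.7)·(-16) = 219.2
Cov[A, Q] = 289.8 + (-248.4) + 219.2 = 260.6.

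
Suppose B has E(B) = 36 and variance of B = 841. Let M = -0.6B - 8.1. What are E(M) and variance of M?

M = -0.6B - 8.1 is linear with a = -0.6, b = -8.1.
E(M) = a·E(B) + b = (-0.6)·36 + (-8.1) = -29.7.
variance of M = a²·variance of B = (-0.6)²·841 = 302.76 (the additive constant -8.1 does not affect variance).

E(M) = -29.7, variance of M = 302.76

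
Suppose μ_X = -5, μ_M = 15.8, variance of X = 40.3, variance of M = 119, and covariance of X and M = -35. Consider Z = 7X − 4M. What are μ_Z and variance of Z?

μ_Z = 7·μ_X + (-4)·μ_M = 7·(-5) + (-4)·15.8 = -98.2.
variance of Z = a²·variance of X + b²·variance of M + 2ab·covariance of X and M with a = 7, b = -4.
= 7²·40.3 + (-4)²·119 + 2·7·(-4)·(-35)
= 1974.7 + 1904 + 1960 = 5838.7.

μ_Z = -98.2, variance of Z = 5838.7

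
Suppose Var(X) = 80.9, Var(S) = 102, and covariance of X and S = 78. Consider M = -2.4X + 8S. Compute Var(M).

Var(M) = 3998.784

Var(M) = a²·Var(X) + b²·Var(S) + 2ab·covariance of X and S with a = -2.4, b = 8.
= (-2.4)²·80.9 + 8²·102 + 2·(-2.4)·8·78
= 465.984 + 6528 + (-2995.2) = 3998.784.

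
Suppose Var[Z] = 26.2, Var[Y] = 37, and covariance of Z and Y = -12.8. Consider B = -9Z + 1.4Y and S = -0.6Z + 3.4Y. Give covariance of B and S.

By bilinearity, covariance of B and S = ac·Var[Z] + bd·Var[Y] + (ad+bc)·covariance of Z and Y, with a=-9, b=1.4, c=-0.6, d=3.4.
ac·Var[Z] = (-9)·(-0.6)·26.2 = 141.48
bd·Var[Y] = 1.4·3.4·37 = 176.12
(ad+bc)·covariance of Z and Y = (-31.44)·(-12.8) = 402.432
covariance of B and S = 141.48 + 176.12 + 402.432 = 720.032.

covariance of B and S = 720.032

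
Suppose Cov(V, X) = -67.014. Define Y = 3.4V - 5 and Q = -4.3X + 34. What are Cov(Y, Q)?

Cov(Y, Q) = a·c·Cov(V, X) = 3.4·(-4.3)·(-67.014) = 979.74468. Additive constants drop out.

Cov(Y, Q) = 979.74468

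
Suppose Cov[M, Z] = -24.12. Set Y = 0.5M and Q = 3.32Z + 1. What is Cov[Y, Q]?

Cov[Y, Q] = a·c·Cov[M, Z] = 0.5·3.32·(-24.12) = -40.0392. Additive constants drop out.

Cov[Y, Q] = -40.0392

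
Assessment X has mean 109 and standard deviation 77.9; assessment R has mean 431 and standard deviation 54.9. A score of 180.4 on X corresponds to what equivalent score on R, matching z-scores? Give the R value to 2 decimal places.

z = (180.4 − 109)/77.9 ≈ 0.9166.
R = 431 + z·54.9 = 431 + (180.4 − 109)·54.9/77.9 ≈ 481.32.

R = 481.32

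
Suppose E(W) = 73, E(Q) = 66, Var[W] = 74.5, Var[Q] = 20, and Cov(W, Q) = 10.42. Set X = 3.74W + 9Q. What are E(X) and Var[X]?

E(X) = 867.02, Var[X] = 3363.5506

E(X) = 3.74·E(W) + 9·E(Q) = 3.74·73 + 9·66 = 867.02.
Var[X] = a²·Var[W] + b²·Var[Q] + 2ab·Cov(W, Q) with a = 3.74, b = 9.
= 3.74²·74.5 + 9²·20 + 2·3.74·9·10.42
= 1042.0762 + 1620 + 701.4744 = 3363.5506.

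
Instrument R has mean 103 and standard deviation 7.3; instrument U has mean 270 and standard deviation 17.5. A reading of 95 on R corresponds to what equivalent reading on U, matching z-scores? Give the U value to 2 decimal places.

U = 250.82

z = (95 − 103)/7.3 ≈ -1.0959.
U = 270 + z·17.5 = 270 + (95 − 103)·17.5/7.3 ≈ 250.82.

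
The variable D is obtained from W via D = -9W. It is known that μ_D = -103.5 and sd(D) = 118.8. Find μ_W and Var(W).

From D = -9W: μ_D = a·μ_W + b, so μ_W = (μ_D − b)/a = (-103.5 − 0)/(-9) = 11.5.
Var(D) = 118.8² = 14113.44.
Var(D) = a²·Var(W), so Var(W) = 14113.44/(-9)² = 174.24.

μ_W = 11.5, Var(W) = 174.24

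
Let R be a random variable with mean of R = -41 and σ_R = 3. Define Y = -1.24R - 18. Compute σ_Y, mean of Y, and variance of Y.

σ_Y = 3.72, mean of Y = 32.84, variance of Y = 13.8384

Y = -1.24R - 18 is linear with a = -1.24, b = -18.
σ_Y = |a|·σ_R = |-1.24|·3 = 3.72.
mean of Y = a·mean of R + b = (-1.24)·(-41) + (-18) = 32.84.
variance of R = 3² = 9.
variance of Y = a²·variance of R = (-1.24)²·9 = 13.8384 (the additive constant -18 does not affect variance).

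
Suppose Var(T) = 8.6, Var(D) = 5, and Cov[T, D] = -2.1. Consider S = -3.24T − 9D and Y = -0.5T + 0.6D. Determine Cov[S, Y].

By bilinearity, Cov[S, Y] = ac·Var(T) + bd·Var(D) + (ad+bc)·Cov[T, D], with a=-3.24, b=-9, c=-0.5, d=0.6.
ac·Var(T) = (-3.24)·(-0.5)·8.6 = 13.932
bd·Var(D) = (-9)·0.6·5 = -27
(ad+bc)·Cov[T, D] = (2.556)·(-2.1) = -5.3676
Cov[S, Y] = 13.932 + (-27) + (-5.3676) = -18.4356.

Cov[S, Y] = -18.4356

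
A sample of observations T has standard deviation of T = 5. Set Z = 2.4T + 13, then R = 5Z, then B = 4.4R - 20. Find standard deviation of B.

standard deviation of Z = |2.4|·5 = 12.
standard deviation of R = |5|·12 = 60.
standard deviation of B = |4.4|·60 = 264.

standard deviation of B = 264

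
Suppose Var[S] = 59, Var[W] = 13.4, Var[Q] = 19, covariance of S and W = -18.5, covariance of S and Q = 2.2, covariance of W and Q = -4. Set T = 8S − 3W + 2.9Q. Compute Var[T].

Var[T] = a²·Var[S] + b²·Var[W] + c²·Var[Q] + 2ab·covariance of S and W + 2ac·covariance of S and Q + 2bc·covariance of W and Q, with a = 8, b = -3, c = 2.9.
= 3776 + 120.6 + 159.79 + 888 + 102.08 + 69.6
= 5116.07.

Var[T] = 5116.07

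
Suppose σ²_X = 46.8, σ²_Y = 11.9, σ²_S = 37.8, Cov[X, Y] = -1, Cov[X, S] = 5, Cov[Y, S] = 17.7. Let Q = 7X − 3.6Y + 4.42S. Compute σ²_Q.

σ²_Q = 2982.41512

σ²_Q = a²·σ²_X + b²·σ²_Y + c²·σ²_S + 2ab·Cov[X, Y] + 2ac·Cov[X, S] + 2bc·Cov[Y, S], with a = 7, b = -3.6, c = 4.42.
= 2293.2 + 154.224 + 738.47592 + 50.4 + 309.4 + (-563.2848)
= 2982.41512.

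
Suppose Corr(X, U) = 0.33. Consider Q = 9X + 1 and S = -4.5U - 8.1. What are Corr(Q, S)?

Corr(Q, S) = -0.33

Linear rescalings preserve |correlation|; the slopes 9 and -4.5 have opposite signs, so the correlation flips sign: Corr(Q, S) = −Corr(X, U) = -0.33.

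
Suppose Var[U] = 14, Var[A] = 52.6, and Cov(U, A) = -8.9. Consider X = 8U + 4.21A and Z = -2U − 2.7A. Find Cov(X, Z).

Cov(X, Z) = -554.7262

By bilinearity, Cov(X, Z) = ac·Var[U] + bd·Var[A] + (ad+bc)·Cov(U, A), with a=8, b=4.21, c=-2, d=-2.7.
ac·Var[U] = 8·(-2)·14 = -224
bd·Var[A] = 4.21·(-2.7)·52.6 = -597.9042
(ad+bc)·Cov(U, A) = (-30.02)·(-8.9) = 267.178
Cov(X, Z) = -224 + (-597.9042) + 267.178 = -554.7262.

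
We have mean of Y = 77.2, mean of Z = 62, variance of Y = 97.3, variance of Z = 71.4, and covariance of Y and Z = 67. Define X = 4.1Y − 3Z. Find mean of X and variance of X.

mean of X = 130.52, variance of X = 630.013

mean of X = 4.1·mean of Y + (-3)·mean of Z = 4.1·77.2 + (-3)·62 = 130.52.
variance of X = a²·variance of Y + b²·variance of Z + 2ab·covariance of Y and Z with a = 4.1, b = -3.
= 4.1²·97.3 + (-3)²·71.4 + 2·4.1·(-3)·67
= 1635.613 + 642.6 + (-1648.2) = 630.013.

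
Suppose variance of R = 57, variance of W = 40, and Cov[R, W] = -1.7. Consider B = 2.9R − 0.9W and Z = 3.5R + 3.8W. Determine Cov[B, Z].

By bilinearity, Cov[B, Z] = ac·variance of R + bd·variance of W + (ad+bc)·Cov[R, W], with a=2.9, b=-0.9, c=3.5, d=3.8.
ac·variance of R = 2.9·3.5·57 = 578.55
bd·variance of W = (-0.9)·3.8·40 = -136.8
(ad+bc)·Cov[R, W] = (7.87)·(-1.7) = -13.379
Cov[B, Z] = 578.55 + (-136.8) + (-13.379) = 428.371.

Cov[B, Z] = 428.371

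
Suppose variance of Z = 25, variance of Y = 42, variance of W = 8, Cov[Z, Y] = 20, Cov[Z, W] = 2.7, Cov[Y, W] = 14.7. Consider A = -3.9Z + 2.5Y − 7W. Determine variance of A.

variance of A = 277.67

variance of A = a²·variance of Z + b²·variance of Y + c²·variance of W + 2ab·Cov[Z, Y] + 2ac·Cov[Z, W] + 2bc·Cov[Y, W], with a = -3.9, b = 2.5, c = -7.
= 380.25 + 262.5 + 392 + (-390) + 147.42 + (-514.5)
= 277.67.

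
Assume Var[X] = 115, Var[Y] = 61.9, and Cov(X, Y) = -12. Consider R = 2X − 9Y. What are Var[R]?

Var[R] = 5905.9

Var[R] = a²·Var[X] + b²·Var[Y] + 2ab·Cov(X, Y) with a = 2, b = -9.
= 2²·115 + (-9)²·61.9 + 2·2·(-9)·(-12)
= 460 + 5013.9 + 432 = 5905.9.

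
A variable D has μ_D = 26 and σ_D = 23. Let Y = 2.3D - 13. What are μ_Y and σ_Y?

Y = 2.3D - 13 is linear with a = 2.3, b = -13.
μ_Y = a·μ_D + b = 2.3·26 + (-13) = 46.8.
σ_Y = |a|·σ_D = |2.3|·23 = 52.9.

μ_Y = 46.8, σ_Y = 52.9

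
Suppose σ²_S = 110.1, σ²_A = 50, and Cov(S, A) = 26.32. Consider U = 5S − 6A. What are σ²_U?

σ²_U = 2973.3

σ²_U = a²·σ²_S + b²·σ²_A + 2ab·Cov(S, A) with a = 5, b = -6.
= 5²·110.1 + (-6)²·50 + 2·5·(-6)·26.32
= 2752.5 + 1800 + (-1579.2) = 2973.3.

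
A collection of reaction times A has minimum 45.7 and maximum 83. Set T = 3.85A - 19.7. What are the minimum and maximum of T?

a = 3.85 > 0, so min(T) = a·min(A)+b = 3.85·45.7 + (-19.7) = 156.245 and max(T) = 3.85·83 + (-19.7) = 299.85.

min(T) = 156.245, max(T) = 299.85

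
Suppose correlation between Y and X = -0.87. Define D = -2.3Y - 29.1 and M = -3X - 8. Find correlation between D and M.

correlation between D and M = -0.87

Linear rescalings preserve correlation up to sign; here the slopes -2.3 and -3 have the same sign, so correlation between D and M = correlation between Y and X = -0.87.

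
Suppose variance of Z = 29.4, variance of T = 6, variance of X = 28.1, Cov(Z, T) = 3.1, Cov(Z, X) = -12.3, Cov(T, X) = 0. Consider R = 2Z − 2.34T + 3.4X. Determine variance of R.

variance of R = 278.9936

variance of R = a²·variance of Z + b²·variance of T + c²·variance of X + 2ab·Cov(Z, T) + 2ac·Cov(Z, X) + 2bc·Cov(T, X), with a = 2, b = -2.34, c = 3.4.
= 117.6 + 32.8536 + 324.836 + (-29.016) + (-167.28) + 0
= 278.9936.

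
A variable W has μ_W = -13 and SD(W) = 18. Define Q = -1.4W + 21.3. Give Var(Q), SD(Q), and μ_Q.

Var(Q) = 635.04, SD(Q) = 25.2, μ_Q = 39.5

Q = -1.4W + 21.3 is linear with a = -1.4, b = 21.3.
Var(W) = 18² = 324.
Var(Q) = a²·Var(W) = (-1.4)²·324 = 635.04 (the additive constant 21.3 does not affect variance).
SD(Q) = |a|·SD(W) = |-1.4|·18 = 25.2.
μ_Q = a·μ_W + b = (-1.4)·(-13) + 21.3 = 39.5.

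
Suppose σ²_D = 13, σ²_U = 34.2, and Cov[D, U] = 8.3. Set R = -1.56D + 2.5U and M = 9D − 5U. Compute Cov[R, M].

By bilinearity, Cov[R, M] = ac·σ²_D + bd·σ²_U + (ad+bc)·Cov[D, U], with a=-1.56, b=2.5, c=9, d=-5.
ac·σ²_D = (-1.56)·9·13 = -182.52
bd·σ²_U = 2.5·(-5)·34.2 = -427.5
(ad+bc)·Cov[D, U] = (30.3)·8.3 = 251.49
Cov[R, M] = -182.52 + (-427.5) + 251.49 = -358.53.

Cov[R, M] = -358.53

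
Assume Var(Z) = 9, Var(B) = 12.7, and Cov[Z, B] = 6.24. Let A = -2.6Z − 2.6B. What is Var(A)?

Var(A) = 231.0568

Var(A) = a²·Var(Z) + b²·Var(B) + 2ab·Cov[Z, B] with a = -2.6, b = -2.6.
= (-2.6)²·9 + (-2.6)²·12.7 + 2·(-2.6)·(-2.6)·6.24
= 60.84 + 85.852 + 84.3648 = 231.0568.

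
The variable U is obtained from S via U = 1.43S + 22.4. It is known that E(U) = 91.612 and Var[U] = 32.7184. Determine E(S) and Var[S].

From U = 1.43S + 22.4: E(U) = a·E(S) + b, so E(S) = (E(U) − b)/a = (91.612 − 22.4)/1.43 = 48.4.
Var[U] = a²·Var[S], so Var[S] = 32.7184/1.43² = 16.

E(S) = 48.4, Var[S] = 16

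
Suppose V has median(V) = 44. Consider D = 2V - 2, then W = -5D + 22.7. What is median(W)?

median(W) = -407.3

median(D) = 2·44 + (-2) = 86.
median(W) = (-5)·86 + 22.7 = -407.3.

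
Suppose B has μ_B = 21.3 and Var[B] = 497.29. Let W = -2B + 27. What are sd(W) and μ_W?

sd(W) = 44.6, μ_W = -15.6

W = -2B + 27 is linear with a = -2, b = 27.
sd(B) = √497.29 = 22.3.
sd(W) = |a|·sd(B) = |-2|·22.3 = 44.6.
μ_W = a·μ_B + b = (-2)·21.3 + 27 = -15.6.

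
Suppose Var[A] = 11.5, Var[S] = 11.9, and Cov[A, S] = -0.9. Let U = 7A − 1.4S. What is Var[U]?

Var[U] = a²·Var[A] + b²·Var[S] + 2ab·Cov[A, S] with a = 7, b = -1.4.
= 7²·11.5 + (-1.4)²·11.9 + 2·7·(-1.4)·(-0.9)
= 563.5 + 23.324 + 17.64 = 604.464.

Var[U] = 604.464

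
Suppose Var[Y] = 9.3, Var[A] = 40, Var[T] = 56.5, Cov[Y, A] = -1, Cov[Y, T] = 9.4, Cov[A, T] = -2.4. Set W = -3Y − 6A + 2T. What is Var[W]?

Var[W] = 1658.5

Var[W] = a²·Var[Y] + b²·Var[A] + c²·Var[T] + 2ab·Cov[Y, A] + 2ac·Cov[Y, T] + 2bc·Cov[A, T], with a = -3, b = -6, c = 2.
= 83.7 + 1440 + 226 + (-36) + (-112.8) + 57.6
= 1658.5.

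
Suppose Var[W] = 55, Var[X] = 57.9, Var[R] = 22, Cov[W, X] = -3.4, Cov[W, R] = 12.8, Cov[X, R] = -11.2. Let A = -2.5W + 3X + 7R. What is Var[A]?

Var[A] = a²·Var[W] + b²·Var[X] + c²·Var[R] + 2ab·Cov[W, X] + 2ac·Cov[W, R] + 2bc·Cov[X, R], with a = -2.5, b = 3, c = 7.
= 343.75 + 521.1 + 1078 + 51 + (-448) + (-470.4)
= 1075.45.

Var[A] = 1075.45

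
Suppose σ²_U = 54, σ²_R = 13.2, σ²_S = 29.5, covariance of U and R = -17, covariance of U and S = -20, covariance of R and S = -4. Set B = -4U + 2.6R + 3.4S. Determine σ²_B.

σ²_B = 2121.132

σ²_B = a²·σ²_U + b²·σ²_R + c²·σ²_S + 2ab·covariance of U and R + 2ac·covariance of U and S + 2bc·covariance of R and S, with a = -4, b = 2.6, c = 3.4.
= 864 + 89.232 + 341.02 + 353.6 + 544 + (-70.72)
= 2121.132.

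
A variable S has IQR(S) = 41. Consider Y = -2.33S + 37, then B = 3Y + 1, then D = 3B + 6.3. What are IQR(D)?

IQR(Y) = |-2.33|·41 = 95.53.
IQR(B) = |3|·95.53 = 286.59.
IQR(D) = |3|·286.59 = 859.77.

IQR(D) = 859.77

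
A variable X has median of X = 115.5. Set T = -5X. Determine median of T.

median of T = -577.5

A linear map preserves order up to sign, so median of T = a·median of X + b = (-5)·115.5 = -577.5.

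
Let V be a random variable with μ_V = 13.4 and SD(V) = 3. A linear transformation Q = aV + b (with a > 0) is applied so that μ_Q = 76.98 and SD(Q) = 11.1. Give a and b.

SD(Q) = a·SD(V) (a > 0), so a = 11.1/3 = 3.7.
μ_Q = a·μ_V + b, so b = 76.98 − 3.7·13.4 = 27.4.

a = 3.7, b = 27.4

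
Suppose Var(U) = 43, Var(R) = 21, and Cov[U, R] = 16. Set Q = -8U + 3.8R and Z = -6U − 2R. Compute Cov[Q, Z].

Cov[Q, Z] = 1795.6

By bilinearity, Cov[Q, Z] = ac·Var(U) + bd·Var(R) + (ad+bc)·Cov[U, R], with a=-8, b=3.8, c=-6, d=-2.
ac·Var(U) = (-8)·(-6)·43 = 2064
bd·Var(R) = 3.8·(-2)·21 = -159.6
(ad+bc)·Cov[U, R] = (-6.8)·16 = -108.8
Cov[Q, Z] = 2064 + (-159.6) + (-108.8) = 1795.6.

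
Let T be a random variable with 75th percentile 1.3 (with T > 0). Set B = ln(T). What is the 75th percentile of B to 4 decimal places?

ln(T) is increasing, so P_{75}(B) = g(P_{75}(T)) ≈ 0.2624.

75th percentile of B = 0.2624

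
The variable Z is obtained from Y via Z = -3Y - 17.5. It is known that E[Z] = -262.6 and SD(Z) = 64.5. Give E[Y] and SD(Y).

From Z = -3Y - 17.5: E[Z] = a·E[Y] + b, so E[Y] = (E[Z] − b)/a = (-262.6 − (-17.5))/(-3) = 81.7.
SD(Z) = |a|·SD(Y), so SD(Y) = 64.5/|-3| = 21.5.

E[Y] = 81.7, SD(Y) = 21.5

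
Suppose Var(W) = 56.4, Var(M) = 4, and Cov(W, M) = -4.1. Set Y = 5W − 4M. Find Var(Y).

Var(Y) = a²·Var(W) + b²·Var(M) + 2ab·Cov(W, M) with a = 5, b = -4.
= 5²·56.4 + (-4)²·4 + 2·5·(-4)·(-4.1)
= 1410 + 64 + 164 = 1638.

Var(Y) = 1638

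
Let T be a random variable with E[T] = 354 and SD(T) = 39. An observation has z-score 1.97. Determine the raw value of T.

T = E[T] + z·SD(T) = 354 + 1.97·39 = 430.83.

T = 430.83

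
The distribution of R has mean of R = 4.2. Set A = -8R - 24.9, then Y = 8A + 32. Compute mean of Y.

mean of Y = -436

mean of A = (-8)·4.2 + (-24.9) = -58.5.
mean of Y = 8·(-58.5) + 32 = -436.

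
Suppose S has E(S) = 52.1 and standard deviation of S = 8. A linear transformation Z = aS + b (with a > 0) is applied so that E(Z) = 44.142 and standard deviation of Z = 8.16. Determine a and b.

a = 1.02, b = -9

standard deviation of Z = a·standard deviation of S (a > 0), so a = 8.16/8 = 1.02.
E(Z) = a·E(S) + b, so b = 44.142 − 1.02·52.1 = -9.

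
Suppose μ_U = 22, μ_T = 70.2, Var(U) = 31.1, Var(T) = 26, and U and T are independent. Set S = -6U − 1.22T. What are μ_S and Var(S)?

μ_S = -217.644, Var(S) = 1158.2984

μ_S = (-6)·μ_U + (-1.22)·μ_T = (-6)·22 + (-1.22)·70.2 = -217.644.
Var(S) = a²·Var(U) + b²·Var(T) + 2ab·Cov[U, T] with a = -6, b = -1.22.
Independence gives Cov[U, T] = 0.
= (-6)²·31.1 + (-1.22)²·26 + 2·(-6)·(-1.22)·0
= 1119.6 + 38.6984 + 0 = 1158.2984.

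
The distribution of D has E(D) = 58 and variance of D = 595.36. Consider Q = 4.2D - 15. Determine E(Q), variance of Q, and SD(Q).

E(Q) = 228.6, variance of Q = 10502.1504, SD(Q) = 102.48

Q = 4.2D - 15 is linear with a = 4.2, b = -15.
E(Q) = a·E(D) + b = 4.2·58 + (-15) = 228.6.
variance of Q = a²·variance of D = 4.2²·595.36 = 10502.1504 (the additive constant -15 does not affect variance).
SD(D) = √595.36 = 24.4.
SD(Q) = |a|·SD(D) = |4.2|·24.4 = 102.48.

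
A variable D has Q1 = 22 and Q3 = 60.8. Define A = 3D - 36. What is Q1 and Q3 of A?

a = 3 > 0: Q1(A) = a·Q1(D)+b = 30, Q3(A) = a·Q3(D)+b = 146.4.

Q1(A) = 30, Q3(A) = 146.4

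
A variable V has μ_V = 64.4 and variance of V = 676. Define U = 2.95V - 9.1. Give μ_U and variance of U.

U = 2.95V - 9.1 is linear with a = 2.95, b = -9.1.
μ_U = a·μ_V + b = 2.95·64.4 + (-9.1) = 180.88.
variance of U = a²·variance of V = 2.95²·676 = 5882.89 (the additive constant -9.1 does not affect variance).

μ_U = 180.88, variance of U = 5882.89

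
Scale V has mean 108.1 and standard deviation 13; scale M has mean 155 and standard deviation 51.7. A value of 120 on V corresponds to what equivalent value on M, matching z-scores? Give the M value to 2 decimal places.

z = (120 − 108.1)/13 ≈ 0.9154.
M = 155 + z·51.7 = 155 + (120 − 108.1)·51.7/13 ≈ 202.33.

M = 202.33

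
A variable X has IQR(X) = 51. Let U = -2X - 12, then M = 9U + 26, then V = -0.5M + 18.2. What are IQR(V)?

IQR(U) = |-2|·51 = 102.
IQR(M) = |9|·102 = 918.
IQR(V) = |-0.5|·918 = 459.

IQR(V) = 459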